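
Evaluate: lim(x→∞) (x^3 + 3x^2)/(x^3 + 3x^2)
This is an ∞/∞ indeterminate form.

Apply L'Hôpital's rule: differentiate numerator and denominator separately.
  f(x) = x^3 + 3·x^2   ⇒   f'(x) = 3·x^2 + 6·x
  g(x) = x^3 + 3·x^2   ⇒   g'(x) = 3·x^2 + 6·x
  lim(x→∞) f'(x)/g'(x) = lim(x→∞) (3·x^2 + 6·x)/(3·x^2 + 6·x)
  = 1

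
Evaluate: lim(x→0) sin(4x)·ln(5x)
This is a 0·∞ indeterminate form.

Rewrite 0·∞ as a quotient (0/0 or ∞/∞ form), then apply L'Hôpital's rule:
  lim(x→0) sin(4x)·ln(5x) = 0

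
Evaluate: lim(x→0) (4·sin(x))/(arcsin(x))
This is a 0/0 indeterminate form.

Apply L'Hôpital's rule: differentiate numerator and denominator separately.
  f(x) = 4·sin(x)   ⇒   f'(x) = 4·cos(x)
  g(x) = asin(x)   ⇒   g'(x) = 1/sqrt(1 - x^2)
  lim(x→0) f'(x)/g'(x) = lim(x→0) (4·cos(x))/(1/sqrt(1 - x^2))
  = 4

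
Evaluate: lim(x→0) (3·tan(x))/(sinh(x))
This is a 0/0 indeterminate form.

Apply L'Hôpital's rule: differentiate numerator and denominator separately.
  f(x) = 3·tan(x)   ⇒   f'(x) = 3·tan(x)^2 + 3
  g(x) = sinh(x)   ⇒   g'(x) = cosh(x)
  lim(x→0) f'(x)/g'(x) = lim(x→0) (3·tan(x)^2 + 3)/(cosh(x))
  = 3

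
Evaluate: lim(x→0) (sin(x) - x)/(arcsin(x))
This is a 0/0 indeterminate form.

Apply L'Hôpital's rule: differentiate numerator and denominator separately.
  f(x) = -x + sin(x)   ⇒   f'(x) = cos(x) - 1
  g(x) = asin(x)   ⇒   g'(x) = 1/sqrt(1 - x^2)
  lim(x→0) f'(x)/g'(x) = lim(x→0) (cos(x) - 1)/(1/sqrt(1 - x^2))
  = 0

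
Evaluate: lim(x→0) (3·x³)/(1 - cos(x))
This is a 0/0 indeterminate form.

Apply L'Hôpital's rule: differentiate numerator and denominator separately.
  f(x) = 3·x^3   ⇒   f'(x) = 9·x^2
  g(x) = 1 - cos(x)   ⇒   g'(x) = sin(x)
  lim(x→0) f'(x)/g'(x) = lim(x→0) (9·x^2)/(sin(x))
  = 0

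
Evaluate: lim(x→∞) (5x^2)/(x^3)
This is an ∞/∞ indeterminate form.

Apply L'Hôpital's rule: differentiate numerator and denominator separately.
  f(x) = 5·x^2   ⇒   f'(x) = 10·x
  g(x) = x^3   ⇒   g'(x) = 3·x^2
  lim(x→∞) f'(x)/g'(x) = lim(x→∞) (10·x)/(3·x^2)
  = 0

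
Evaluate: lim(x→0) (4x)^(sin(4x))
This is an exponential indeterminate form.

For exponential indeterminate forms, take the natural log:
  Let L = lim(x→0) (4x)^(sin(4x))
  Then ln(L) = lim(x→0) [exponent × ln(base)]
  Evaluate using L'Hôpital or standard limits, then exponentiate.
  L = 1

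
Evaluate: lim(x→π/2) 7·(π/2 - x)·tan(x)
This is a 0·∞ indeterminate form.

Rewrite 0·∞ as a quotient (0/0 or ∞/∞ form), then apply L'Hôpital's rule:
  lim(x→π/2) 7·(π/2 - x)·tan(x) = 7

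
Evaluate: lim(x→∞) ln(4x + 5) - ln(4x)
This is an ∞-∞ indeterminate form.

Combine fractions or rationalize to convert ∞-∞ to 0/0 form:
  lim(x→∞) ln(4x + 5) - ln(4x) = 0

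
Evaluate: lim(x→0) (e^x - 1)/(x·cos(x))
This is a 0/0 indeterminate form.

Apply L'Hôpital's rule: differentiate numerator and denominator separately.
  f(x) = e^(x) - 1   ⇒   f'(x) = e^(x)
  g(x) = x·cos(x)   ⇒   g'(x) = -x·sin(x) + cos(x)
  lim(x→0) f'(x)/g'(x) = lim(x→0) (e^(x))/(-x·sin(x) + cos(x))
  = 1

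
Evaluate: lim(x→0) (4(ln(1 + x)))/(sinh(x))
This is a 0/0 indeterminate form.

Apply L'Hôpital's rule: differentiate numerator and denominator separately.
  f(x) = 4·ln(x + 1)   ⇒   f'(x) = 4/(x + 1)
  g(x) = sinh(x)   ⇒   g'(x) = cosh(x)
  lim(x→0) f'(x)/g'(x) = lim(x→0) (4/(x + 1))/(cosh(x))
  = 4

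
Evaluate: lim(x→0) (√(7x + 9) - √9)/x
This is a standard limit.

Factor or rationalize the expression:
  lim(x→0) (√(7x + 9) - √9)/x = 7/6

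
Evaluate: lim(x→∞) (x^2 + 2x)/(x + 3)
This is an ∞/∞ indeterminate form.

Apply L'Hôpital's rule: differentiate numerator and denominator separately.
  f(x) = x^2 + 2·x   ⇒   f'(x) = 2·x + 2
  g(x) = x + 3   ⇒   g'(x) = 1
  lim(x→∞) f'(x)/g'(x) = lim(x→∞) (2·x + 2)/(1)
  = ∞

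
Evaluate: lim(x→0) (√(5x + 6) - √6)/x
This is a standard limit.

Factor or rationalize the expression:
  lim(x→0) (√(5x + 6) - √6)/x = 5·sqrt(6)/12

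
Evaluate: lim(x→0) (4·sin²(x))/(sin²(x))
This is a 0/0 indeterminate form.

Apply L'Hôpital's rule: differentiate numerator and denominator separately.
  f(x) = 4·sin(x)^2   ⇒   f'(x) = 8·sin(x)·cos(x)
  g(x) = sin(x)^2   ⇒   g'(x) = 2·sin(x)·cos(x)
  lim(x→0) f'(x)/g'(x) = lim(x→0) (8·sin(x)·cos(x))/(2·sin(x)·cos(x))
  = 4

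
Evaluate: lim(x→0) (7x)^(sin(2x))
This is an exponential indeterminate form.

For exponential indeterminate forms, take the natural log:
  Let L = lim(x→0) (7x)^(sin(2x))
  Then ln(L) = lim(x→0) [exponent × ln(base)]
  Evaluate using L'Hôpital or standard limits, then exponentiate.
  L = 1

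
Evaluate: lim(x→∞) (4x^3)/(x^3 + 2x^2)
This is an ∞/∞ indeterminate form.

Apply L'Hôpital's rule: differentiate numerator and denominator separately.
  f(x) = 4·x^3   ⇒   f'(x) = 12·x^2
  g(x) = x^3 + 2·x^2   ⇒   g'(x) = 3·x^2 + 4·x
  lim(x→∞) f'(x)/g'(x) = lim(x→∞) (12·x^2)/(3·x^2 + 4·x)
  = 4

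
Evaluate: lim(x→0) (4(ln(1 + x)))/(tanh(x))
This is a 0/0 indeterminate form.

Apply L'Hôpital's rule: differentiate numerator and denominator separately.
  f(x) = 4·ln(x + 1)   ⇒   f'(x) = 4/(x + 1)
  g(x) = tanh(x)   ⇒   g'(x) = 1 - tanh(x)^2
  lim(x→0) f'(x)/g'(x) = lim(x→0) (4/(x + 1))/(1 - tanh(x)^2)
  = 4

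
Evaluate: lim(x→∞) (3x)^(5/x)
This is an exponential indeterminate form.

For exponential indeterminate forms, take the natural log:
  Let L = lim(x→∞) (3x)^(5/x)
  Then ln(L) = lim(x→∞) [exponent × ln(base)]
  Evaluate using L'Hôpital or standard limits, then exponentiate.
  L = 1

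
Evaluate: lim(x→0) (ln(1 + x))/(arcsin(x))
This is a 0/0 indeterminate form.

Apply L'Hôpital's rule: differentiate numerator and denominator separately.
  f(x) = ln(x + 1)   ⇒   f'(x) = 1/(x + 1)
  g(x) = asin(x)   ⇒   g'(x) = 1/sqrt(1 - x^2)
  lim(x→0) f'(x)/g'(x) = lim(x→0) (1/(x + 1))/(1/sqrt(1 - x^2))
  = 1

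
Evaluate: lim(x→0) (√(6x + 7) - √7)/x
This is a standard limit.

Factor or rationalize the expression:
  lim(x→0) (√(6x + 7) - √7)/x = 3·sqrt(7)/7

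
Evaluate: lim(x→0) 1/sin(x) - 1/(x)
This is an ∞-∞ indeterminate form.

Combine fractions or rationalize to convert ∞-∞ to 0/0 form:
  lim(x→0) 1/sin(x) - 1/(x) = 0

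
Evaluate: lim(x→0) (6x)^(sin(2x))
This is an exponential indeterminate form.

For exponential indeterminate forms, take the natural log:
  Let L = lim(x→0) (6x)^(sin(2x))
  Then ln(L) = lim(x→0) [exponent × ln(base)]
  Evaluate using L'Hôpital or standard limits, then exponentiate.
  L = 1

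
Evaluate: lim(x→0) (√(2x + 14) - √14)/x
This is a standard limit.

Factor or rationalize the expression:
  lim(x→0) (√(2x + 14) - √14)/x = sqrt(14)/14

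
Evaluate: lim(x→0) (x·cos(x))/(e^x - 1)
This is a 0/0 indeterminate form.

Apply L'Hôpital's rule: differentiate numerator and denominator separately.
  f(x) = x·cos(x)   ⇒   f'(x) = -x·sin(x) + cos(x)
  g(x) = e^(x) - 1   ⇒   g'(x) = e^(x)
  lim(x→0) f'(x)/g'(x) = lim(x→0) (-x·sin(x) + cos(x))/(e^(x))
  = 1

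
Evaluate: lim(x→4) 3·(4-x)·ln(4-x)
This is a 0·∞ indeterminate form.

Rewrite 0·∞ as a quotient (0/0 or ∞/∞ form), then apply L'Hôpital's rule:
  lim(x→4) 3·(4-x)·ln(4-x) = 0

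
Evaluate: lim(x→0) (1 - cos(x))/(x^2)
This is a 0/0 indeterminate form.

Apply L'Hôpital's rule: differentiate numerator and denominator separately.
  f(x) = 1 - cos(x)   ⇒   f'(x) = sin(x)
  g(x) = x^2   ⇒   g'(x) = 2·x
  lim(x→0) f'(x)/g'(x) = lim(x→0) (sin(x))/(2·x)
  = 1/2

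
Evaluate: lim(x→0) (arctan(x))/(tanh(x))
This is a 0/0 indeterminate form.

Apply L'Hôpital's rule: differentiate numerator and denominator separately.
  f(x) = atan(x)   ⇒   f'(x) = 1/(x^2 + 1)
  g(x) = tanh(x)   ⇒   g'(x) = 1 - tanh(x)^2
  lim(x→0) f'(x)/g'(x) = lim(x→0) (1/(x^2 + 1))/(1 - tanh(x)^2)
  = 1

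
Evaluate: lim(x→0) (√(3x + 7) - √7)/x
This is a standard limit.

Factor or rationalize the expression:
  lim(x→0) (√(3x + 7) - √7)/x = 3·sqrt(7)/14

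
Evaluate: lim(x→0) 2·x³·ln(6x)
This is a 0·∞ indeterminate form.

Rewrite 0·∞ as a quotient (0/0 or ∞/∞ form), then apply L'Hôpital's rule:
  lim(x→0) 2·x³·ln(6x) = 0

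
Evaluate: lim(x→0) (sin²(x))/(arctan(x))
This is a 0/0 indeterminate form.

Apply L'Hôpital's rule: differentiate numerator and denominator separately.
  f(x) = sin(x)^2   ⇒   f'(x) = 2·sin(x)·cos(x)
  g(x) = atan(x)   ⇒   g'(x) = 1/(x^2 + 1)
  lim(x→0) f'(x)/g'(x) = lim(x→0) (2·sin(x)·cos(x))/(1/(x^2 + 1))
  = 0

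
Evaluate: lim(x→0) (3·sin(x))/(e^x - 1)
This is a 0/0 indeterminate form.

Apply L'Hôpital's rule: differentiate numerator and denominator separately.
  f(x) = 3·sin(x)   ⇒   f'(x) = 3·cos(x)
  g(x) = e^(x) - 1   ⇒   g'(x) = e^(x)
  lim(x→0) f'(x)/g'(x) = lim(x→0) (3·cos(x))/(e^(x))
  = 3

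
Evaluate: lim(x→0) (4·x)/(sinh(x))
This is a 0/0 indeterminate form.

Apply L'Hôpital's rule: differentiate numerator and denominator separately.
  f(x) = 4·x   ⇒   f'(x) = 4
  g(x) = sinh(x)   ⇒   g'(x) = cosh(x)
  lim(x→0) f'(x)/g'(x) = lim(x→0) (4)/(cosh(x))
  = 4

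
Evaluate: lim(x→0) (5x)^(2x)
This is an exponential indeterminate form.

For exponential indeterminate forms, take the natural log:
  Let L = lim(x→0) (5x)^(2x)
  Then ln(L) = lim(x→0) [exponent × ln(base)]
  Evaluate using L'Hôpital or standard limits, then exponentiate.
  L = 1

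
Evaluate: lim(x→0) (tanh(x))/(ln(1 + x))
This is a 0/0 indeterminate form.

Apply L'Hôpital's rule: differentiate numerator and denominator separately.
  f(x) = tanh(x)   ⇒   f'(x) = 1 - tanh(x)^2
  g(x) = ln(x + 1)   ⇒   g'(x) = 1/(x + 1)
  lim(x→0) f'(x)/g'(x) = lim(x→0) (1 - tanh(x)^2)/(1/(x + 1))
  = 1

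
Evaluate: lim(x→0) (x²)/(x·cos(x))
This is a 0/0 indeterminate form.

Apply L'Hôpital's rule: differentiate numerator and denominator separately.
  f(x) = x^2   ⇒   f'(x) = 2·x
  g(x) = x·cos(x)   ⇒   g'(x) = -x·sin(x) + cos(x)
  lim(x→0) f'(x)/g'(x) = lim(x→0) (2·x)/(-x·sin(x) + cos(x))
  = 0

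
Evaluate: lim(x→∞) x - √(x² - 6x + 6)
This is an ∞-∞ indeterminate form.

Combine fractions or rationalize to convert ∞-∞ to 0/0 form:
  lim(x→∞) x - √(x² - 6x + 6) = 3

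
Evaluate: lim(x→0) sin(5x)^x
This is an exponential indeterminate form.

For exponential indeterminate forms, take the natural log:
  Let L = lim(x→0) sin(5x)^x
  Then ln(L) = lim(x→0) [exponent × ln(base)]
  Evaluate using L'Hôpital or standard limits, then exponentiate.
  L = 1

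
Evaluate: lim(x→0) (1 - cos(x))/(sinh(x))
This is a 0/0 indeterminate form.

Apply L'Hôpital's rule: differentiate numerator and denominator separately.
  f(x) = 1 - cos(x)   ⇒   f'(x) = sin(x)
  g(x) = sinh(x)   ⇒   g'(x) = cosh(x)
  lim(x→0) f'(x)/g'(x) = lim(x→0) (sin(x))/(cosh(x))
  = 0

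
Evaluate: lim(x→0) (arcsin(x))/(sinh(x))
This is a 0/0 indeterminate form.

Apply L'Hôpital's rule: differentiate numerator and denominator separately.
  f(x) = asin(x)   ⇒   f'(x) = 1/sqrt(1 - x^2)
  g(x) = sinh(x)   ⇒   g'(x) = cosh(x)
  lim(x→0) f'(x)/g'(x) = lim(x→0) (1/sqrt(1 - x^2))/(cosh(x))
  = 1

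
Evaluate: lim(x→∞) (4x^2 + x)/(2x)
This is an ∞/∞ indeterminate form.

Apply L'Hôpital's rule: differentiate numerator and denominator separately.
  f(x) = 4·x^2 + x   ⇒   f'(x) = 8·x + 1
  g(x) = 2·x   ⇒   g'(x) = 2
  lim(x→∞) f'(x)/g'(x) = lim(x→∞) (8·x + 1)/(2)
  = ∞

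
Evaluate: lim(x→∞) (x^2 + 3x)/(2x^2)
This is an ∞/∞ indeterminate form.

Apply L'Hôpital's rule: differentiate numerator and denominator separately.
  f(x) = x^2 + 3·x   ⇒   f'(x) = 2·x + 3
  g(x) = 2·x^2   ⇒   g'(x) = 4·x
  lim(x→∞) f'(x)/g'(x) = lim(x→∞) (2·x + 3)/(4·x)
  = 1/2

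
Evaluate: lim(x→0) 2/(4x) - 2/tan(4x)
This is an ∞-∞ indeterminate form.

Combine fractions or rationalize to convert ∞-∞ to 0/0 form:
  lim(x→0) 2/(4x) - 2/tan(4x) = 0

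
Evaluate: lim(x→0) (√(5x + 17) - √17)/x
This is a standard limit.

Factor or rationalize the expression:
  lim(x→0) (√(5x + 17) - √17)/x = 5·sqrt(17)/34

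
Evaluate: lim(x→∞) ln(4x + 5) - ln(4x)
This is an ∞-∞ indeterminate form.

Combine fractions or rationalize to convert ∞-∞ to 0/0 form:
  lim(x→∞) ln(4x + 5) - ln(4x) = 0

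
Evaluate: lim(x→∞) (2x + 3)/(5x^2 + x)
This is an ∞/∞ indeterminate form.

Apply L'Hôpital's rule: differentiate numerator and denominator separately.
  f(x) = 2·x + 3   ⇒   f'(x) = 2
  g(x) = 5·x^2 + x   ⇒   g'(x) = 10·x + 1
  lim(x→∞) f'(x)/g'(x) = lim(x→∞) (2)/(10·x + 1)
  = 0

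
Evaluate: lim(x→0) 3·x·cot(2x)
This is a 0·∞ indeterminate form.

Rewrite 0·∞ as a quotient (0/0 or ∞/∞ form), then apply L'Hôpital's rule:
  lim(x→0) 3·x·cot(2x) = 3/2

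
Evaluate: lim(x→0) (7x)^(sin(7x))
This is an exponential indeterminate form.

For exponential indeterminate forms, take the natural log:
  Let L = lim(x→0) (7x)^(sin(7x))
  Then ln(L) = lim(x→0) [exponent × ln(base)]
  Evaluate using L'Hôpital or standard limits, then exponentiate.
  L = 1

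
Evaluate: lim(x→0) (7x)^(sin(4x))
This is an exponential indeterminate form.

For exponential indeterminate forms, take the natural log:
  Let L = lim(x→0) (7x)^(sin(4x))
  Then ln(L) = lim(x→0) [exponent × ln(base)]
  Evaluate using L'Hôpital or standard limits, then exponentiate.
  L = 1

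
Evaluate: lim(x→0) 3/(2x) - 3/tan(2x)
This is an ∞-∞ indeterminate form.

Combine fractions or rationalize to convert ∞-∞ to 0/0 form:
  lim(x→0) 3/(2x) - 3/tan(2x) = 0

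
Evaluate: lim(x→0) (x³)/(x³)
This is a 0/0 indeterminate form.

Apply L'Hôpital's rule: differentiate numerator and denominator separately.
  f(x) = x^3   ⇒   f'(x) = 3·x^2
  g(x) = x^3   ⇒   g'(x) = 3·x^2
  lim(x→0) f'(x)/g'(x) = lim(x→0) (3·x^2)/(3·x^2)
  = 1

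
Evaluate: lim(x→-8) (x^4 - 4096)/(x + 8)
This is a standard limit.

Factor or rationalize the expression:
  lim(x→-8) (x^4 - 4096)/(x + 8) = -2048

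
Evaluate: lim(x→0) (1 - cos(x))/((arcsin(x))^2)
This is a 0/0 indeterminate form.

Apply L'Hôpital's rule: differentiate numerator and denominator separately.
  f(x) = 1 - cos(x)   ⇒   f'(x) = sin(x)
  g(x) = asin(x)^2   ⇒   g'(x) = 2·asin(x)/sqrt(1 - x^2)
  lim(x→0) f'(x)/g'(x) = lim(x→0) (sin(x))/(2·asin(x)/sqrt(1 - x^2))
  = 1/2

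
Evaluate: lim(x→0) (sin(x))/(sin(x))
This is a 0/0 indeterminate form.

Apply L'Hôpital's rule: differentiate numerator and denominator separately.
  f(x) = sin(x)   ⇒   f'(x) = cos(x)
  g(x) = sin(x)   ⇒   g'(x) = cos(x)
  lim(x→0) f'(x)/g'(x) = lim(x→0) (cos(x))/(cos(x))
  = 1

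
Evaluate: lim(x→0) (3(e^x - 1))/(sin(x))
This is a 0/0 indeterminate form.

Apply L'Hôpital's rule: differentiate numerator and denominator separately.
  f(x) = 3·e^(x) - 3   ⇒   f'(x) = 3·e^(x)
  g(x) = sin(x)   ⇒   g'(x) = cos(x)
  lim(x→0) f'(x)/g'(x) = lim(x→0) (3·e^(x))/(cos(x))
  = 3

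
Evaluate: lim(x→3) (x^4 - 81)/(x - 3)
This is a standard limit.

Factor or rationalize the expression:
  lim(x→3) (x^4 - 81)/(x - 3) = 108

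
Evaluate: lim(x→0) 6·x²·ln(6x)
This is a 0·∞ indeterminate form.

Rewrite 0·∞ as a quotient (0/0 or ∞/∞ form), then apply L'Hôpital's rule:
  lim(x→0) 6·x²·ln(6x) = 0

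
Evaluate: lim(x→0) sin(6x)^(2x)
This is an exponential indeterminate form.

For exponential indeterminate forms, take the natural log:
  Let L = lim(x→0) sin(6x)^(2x)
  Then ln(L) = lim(x→0) [exponent × ln(base)]
  Evaluate using L'Hôpital or standard limits, then exponentiate.
  L = 1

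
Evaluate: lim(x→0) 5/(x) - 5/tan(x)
This is an ∞-∞ indeterminate form.

Combine fractions or rationalize to convert ∞-∞ to 0/0 form:
  lim(x→0) 5/(x) - 5/tan(x) = 0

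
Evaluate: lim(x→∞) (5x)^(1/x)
This is an exponential indeterminate form.

For exponential indeterminate forms, take the natural log:
  Let L = lim(x→∞) (5x)^(1/x)
  Then ln(L) = lim(x→∞) [exponent × ln(base)]
  Evaluate using L'Hôpital or standard limits, then exponentiate.
  L = 1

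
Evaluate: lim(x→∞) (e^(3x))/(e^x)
This is an ∞/∞ indeterminate form.

Apply L'Hôpital's rule: differentiate numerator and denominator separately.
  f(x) = e^(3·x)   ⇒   f'(x) = 3·e^(3·x)
  g(x) = e^(x)   ⇒   g'(x) = e^(x)
  lim(x→∞) f'(x)/g'(x) = lim(x→∞) (3·e^(3·x))/(e^(x))
  = ∞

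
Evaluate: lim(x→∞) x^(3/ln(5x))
This is an exponential indeterminate form.

For exponential indeterminate forms, take the natural log:
  Let L = lim(x→∞) x^(3/ln(5x))
  Then ln(L) = lim(x→∞) [exponent × ln(base)]
  Evaluate using L'Hôpital or standard limits, then exponentiate.
  L = e^(3)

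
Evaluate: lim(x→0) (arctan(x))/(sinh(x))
This is a 0/0 indeterminate form.

Apply L'Hôpital's rule: differentiate numerator and denominator separately.
  f(x) = atan(x)   ⇒   f'(x) = 1/(x^2 + 1)
  g(x) = sinh(x)   ⇒   g'(x) = cosh(x)
  lim(x→0) f'(x)/g'(x) = lim(x→0) (1/(x^2 + 1))/(cosh(x))
  = 1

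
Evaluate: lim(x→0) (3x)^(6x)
This is an exponential indeterminate form.

For exponential indeterminate forms, take the natural log:
  Let L = lim(x→0) (3x)^(6x)
  Then ln(L) = lim(x→0) [exponent × ln(base)]
  Evaluate using L'Hôpital or standard limits, then exponentiate.
  L = 1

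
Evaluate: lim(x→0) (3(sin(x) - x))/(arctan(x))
This is a 0/0 indeterminate form.

Apply L'Hôpital's rule: differentiate numerator and denominator separately.
  f(x) = -3·x + 3·sin(x)   ⇒   f'(x) = 3·cos(x) - 3
  g(x) = atan(x)   ⇒   g'(x) = 1/(x^2 + 1)
  lim(x→0) f'(x)/g'(x) = lim(x→0) (3·cos(x) - 3)/(1/(x^2 + 1))
  = 0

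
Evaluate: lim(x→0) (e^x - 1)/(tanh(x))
This is a 0/0 indeterminate form.

Apply L'Hôpital's rule: differentiate numerator and denominator separately.
  f(x) = e^(x) - 1   ⇒   f'(x) = e^(x)
  g(x) = tanh(x)   ⇒   g'(x) = 1 - tanh(x)^2
  lim(x→0) f'(x)/g'(x) = lim(x→0) (e^(x))/(1 - tanh(x)^2)
  = 1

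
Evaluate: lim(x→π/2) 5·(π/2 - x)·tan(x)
This is a 0·∞ indeterminate form.

Rewrite 0·∞ as a quotient (0/0 or ∞/∞ form), then apply L'Hôpital's rule:
  lim(x→π/2) 5·(π/2 - x)·tan(x) = 5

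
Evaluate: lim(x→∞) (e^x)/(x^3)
This is an ∞/∞ indeterminate form.

Apply L'Hôpital's rule: differentiate numerator and denominator separately.
  f(x) = e^(x)   ⇒   f'(x) = e^(x)
  g(x) = x^3   ⇒   g'(x) = 3·x^2
  lim(x→∞) f'(x)/g'(x) = lim(x→∞) (e^(x))/(3·x^2)
  = ∞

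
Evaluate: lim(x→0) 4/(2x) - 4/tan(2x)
This is an ∞-∞ indeterminate form.

Combine fractions or rationalize to convert ∞-∞ to 0/0 form:
  lim(x→0) 4/(2x) - 4/tan(2x) = 0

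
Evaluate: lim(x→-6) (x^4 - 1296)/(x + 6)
This is a standard limit.

Factor or rationalize the expression:
  lim(x→-6) (x^4 - 1296)/(x + 6) = -864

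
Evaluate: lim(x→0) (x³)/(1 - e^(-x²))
This is a 0/0 indeterminate form.

Apply L'Hôpital's rule: differentiate numerator and denominator separately.
  f(x) = x^3   ⇒   f'(x) = 3·x^2
  g(x) = 1 - e^(-x^2)   ⇒   g'(x) = 2·x·e^(-x^2)
  lim(x→0) f'(x)/g'(x) = lim(x→0) (3·x^2)/(2·x·e^(-x^2))
  = 0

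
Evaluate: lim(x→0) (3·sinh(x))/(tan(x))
This is a 0/0 indeterminate form.

Apply L'Hôpital's rule: differentiate numerator and denominator separately.
  f(x) = 3·sinh(x)   ⇒   f'(x) = 3·cosh(x)
  g(x) = tan(x)   ⇒   g'(x) = tan(x)^2 + 1
  lim(x→0) f'(x)/g'(x) = lim(x→0) (3·cosh(x))/(tan(x)^2 + 1)
  = 3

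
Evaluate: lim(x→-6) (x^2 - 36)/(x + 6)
This is a standard limit.

Factor or rationalize the expression:
  lim(x→-6) (x^2 - 36)/(x + 6) = -12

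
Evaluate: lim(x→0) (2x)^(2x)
This is an exponential indeterminate form.

For exponential indeterminate forms, take the natural log:
  Let L = lim(x→0) (2x)^(2x)
  Then ln(L) = lim(x→0) [exponent × ln(base)]
  Evaluate using L'Hôpital or standard limits, then exponentiate.
  L = 1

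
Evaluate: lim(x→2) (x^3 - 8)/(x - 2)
This is a standard limit.

Factor or rationalize the expression:
  lim(x→2) (x^3 - 8)/(x - 2) = 12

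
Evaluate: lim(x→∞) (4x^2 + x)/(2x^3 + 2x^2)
This is an ∞/∞ indeterminate form.

Apply L'Hôpital's rule: differentiate numerator and denominator separately.
  f(x) = 4·x^2 + x   ⇒   f'(x) = 8·x + 1
  g(x) = 2·x^3 + 2·x^2   ⇒   g'(x) = 6·x^2 + 4·x
  lim(x→∞) f'(x)/g'(x) = lim(x→∞) (8·x + 1)/(6·x^2 + 4·x)
  = 0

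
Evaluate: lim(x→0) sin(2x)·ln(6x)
This is a 0·∞ indeterminate form.

Rewrite 0·∞ as a quotient (0/0 or ∞/∞ form), then apply L'Hôpital's rule:
  lim(x→0) sin(2x)·ln(6x) = 0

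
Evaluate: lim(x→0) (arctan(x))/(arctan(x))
This is a 0/0 indeterminate form.

Apply L'Hôpital's rule: differentiate numerator and denominator separately.
  f(x) = atan(x)   ⇒   f'(x) = 1/(x^2 + 1)
  g(x) = atan(x)   ⇒   g'(x) = 1/(x^2 + 1)
  lim(x→0) f'(x)/g'(x) = lim(x→0) (1/(x^2 + 1))/(1/(x^2 + 1))
  = 1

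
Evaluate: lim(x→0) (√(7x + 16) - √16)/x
This is a standard limit.

Factor or rationalize the expression:
  lim(x→0) (√(7x + 16) - √16)/x = 7/8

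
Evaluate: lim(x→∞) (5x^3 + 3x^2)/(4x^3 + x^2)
This is an ∞/∞ indeterminate form.

Apply L'Hôpital's rule: differentiate numerator and denominator separately.
  f(x) = 5·x^3 + 3·x^2   ⇒   f'(x) = 15·x^2 + 6·x
  g(x) = 4·x^3 + x^2   ⇒   g'(x) = 12·x^2 + 2·x
  lim(x→∞) f'(x)/g'(x) = lim(x→∞) (15·x^2 + 6·x)/(12·x^2 + 2·x)
  = 5/4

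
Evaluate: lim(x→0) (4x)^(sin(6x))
This is an exponential indeterminate form.

For exponential indeterminate forms, take the natural log:
  Let L = lim(x→0) (4x)^(sin(6x))
  Then ln(L) = lim(x→0) [exponent × ln(base)]
  Evaluate using L'Hôpital or standard limits, then exponentiate.
  L = 1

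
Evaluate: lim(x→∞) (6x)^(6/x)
This is an exponential indeterminate form.

For exponential indeterminate forms, take the natural log:
  Let L = lim(x→∞) (6x)^(6/x)
  Then ln(L) = lim(x→∞) [exponent × ln(base)]
  Evaluate using L'Hôpital or standard limits, then exponentiate.
  L = 1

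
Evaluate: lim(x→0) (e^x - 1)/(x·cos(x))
This is a 0/0 indeterminate form.

Apply L'Hôpital's rule: differentiate numerator and denominator separately.
  f(x) = e^(x) - 1   ⇒   f'(x) = e^(x)
  g(x) = x·cos(x)   ⇒   g'(x) = -x·sin(x) + cos(x)
  lim(x→0) f'(x)/g'(x) = lim(x→0) (e^(x))/(-x·sin(x) + cos(x))
  = 1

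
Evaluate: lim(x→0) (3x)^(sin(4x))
This is an exponential indeterminate form.

For exponential indeterminate forms, take the natural log:
  Let L = lim(x→0) (3x)^(sin(4x))
  Then ln(L) = lim(x→0) [exponent × ln(base)]
  Evaluate using L'Hôpital or standard limits, then exponentiate.
  L = 1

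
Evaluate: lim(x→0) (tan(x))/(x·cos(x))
This is a 0/0 indeterminate form.

Apply L'Hôpital's rule: differentiate numerator and denominator separately.
  f(x) = tan(x)   ⇒   f'(x) = tan(x)^2 + 1
  g(x) = x·cos(x)   ⇒   g'(x) = -x·sin(x) + cos(x)
  lim(x→0) f'(x)/g'(x) = lim(x→0) (tan(x)^2 + 1)/(-x·sin(x) + cos(x))
  = 1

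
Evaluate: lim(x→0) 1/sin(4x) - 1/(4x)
This is an ∞-∞ indeterminate form.

Combine fractions or rationalize to convert ∞-∞ to 0/0 form:
  lim(x→0) 1/sin(4x) - 1/(4x) = 0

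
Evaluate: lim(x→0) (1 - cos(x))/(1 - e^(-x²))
This is a 0/0 indeterminate form.

Apply L'Hôpital's rule: differentiate numerator and denominator separately.
  f(x) = 1 - cos(x)   ⇒   f'(x) = sin(x)
  g(x) = 1 - e^(-x^2)   ⇒   g'(x) = 2·x·e^(-x^2)
  lim(x→0) f'(x)/g'(x) = lim(x→0) (sin(x))/(2·x·e^(-x^2))
  = 1/2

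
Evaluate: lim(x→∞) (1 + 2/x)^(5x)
This is an exponential indeterminate form.

For exponential indeterminate forms, take the natural log:
  Let L = lim(x→∞) (1 + 2/x)^(5x)
  Then ln(L) = lim(x→∞) [exponent × ln(base)]
  Evaluate using L'Hôpital or standard limits, then exponentiate.
  L = e^(10)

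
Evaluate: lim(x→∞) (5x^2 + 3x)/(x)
This is an ∞/∞ indeterminate form.

Apply L'Hôpital's rule: differentiate numerator and denominator separately.
  f(x) = 5·x^2 + 3·x   ⇒   f'(x) = 10·x + 3
  g(x) = x   ⇒   g'(x) = 1
  lim(x→∞) f'(x)/g'(x) = lim(x→∞) (10·x + 3)/(1)
  = ∞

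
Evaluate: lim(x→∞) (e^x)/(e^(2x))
This is an ∞/∞ indeterminate form.

Apply L'Hôpital's rule: differentiate numerator and denominator separately.
  f(x) = e^(x)   ⇒   f'(x) = e^(x)
  g(x) = e^(2·x)   ⇒   g'(x) = 2·e^(2·x)
  lim(x→∞) f'(x)/g'(x) = lim(x→∞) (e^(x))/(2·e^(2·x))
  = 0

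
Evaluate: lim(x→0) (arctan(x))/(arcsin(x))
This is a 0/0 indeterminate form.

Apply L'Hôpital's rule: differentiate numerator and denominator separately.
  f(x) = atan(x)   ⇒   f'(x) = 1/(x^2 + 1)
  g(x) = asin(x)   ⇒   g'(x) = 1/sqrt(1 - x^2)
  lim(x→0) f'(x)/g'(x) = lim(x→0) (1/(x^2 + 1))/(1/sqrt(1 - x^2))
  = 1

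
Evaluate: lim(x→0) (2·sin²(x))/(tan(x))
This is a 0/0 indeterminate form.

Apply L'Hôpital's rule: differentiate numerator and denominator separately.
  f(x) = 2·sin(x)^2   ⇒   f'(x) = 4·sin(x)·cos(x)
  g(x) = tan(x)   ⇒   g'(x) = tan(x)^2 + 1
  lim(x→0) f'(x)/g'(x) = lim(x→0) (4·sin(x)·cos(x))/(tan(x)^2 + 1)
  = 0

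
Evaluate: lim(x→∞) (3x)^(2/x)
This is an exponential indeterminate form.

For exponential indeterminate forms, take the natural log:
  Let L = lim(x→∞) (3x)^(2/x)
  Then ln(L) = lim(x→∞) [exponent × ln(base)]
  Evaluate using L'Hôpital or standard limits, then exponentiate.
  L = 1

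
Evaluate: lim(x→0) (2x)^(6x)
This is an exponential indeterminate form.

For exponential indeterminate forms, take the natural log:
  Let L = lim(x→0) (2x)^(6x)
  Then ln(L) = lim(x→0) [exponent × ln(base)]
  Evaluate using L'Hôpital or standard limits, then exponentiate.
  L = 1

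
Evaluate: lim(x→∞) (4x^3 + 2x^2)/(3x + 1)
This is an ∞/∞ indeterminate form.

Apply L'Hôpital's rule: differentiate numerator and denominator separately.
  f(x) = 4·x^3 + 2·x^2   ⇒   f'(x) = 12·x^2 + 4·x
  g(x) = 3·x + 1   ⇒   g'(x) = 3
  lim(x→∞) f'(x)/g'(x) = lim(x→∞) (12·x^2 + 4·x)/(3)
  = ∞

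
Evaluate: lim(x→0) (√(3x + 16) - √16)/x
This is a standard limit.

Factor or rationalize the expression:
  lim(x→0) (√(3x + 16) - √16)/x = 3/8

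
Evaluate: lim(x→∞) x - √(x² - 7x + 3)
This is an ∞-∞ indeterminate form.

Combine fractions or rationalize to convert ∞-∞ to 0/0 form:
  lim(x→∞) x - √(x² - 7x + 3) = 7/2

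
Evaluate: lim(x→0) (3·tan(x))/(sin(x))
This is a 0/0 indeterminate form.

Apply L'Hôpital's rule: differentiate numerator and denominator separately.
  f(x) = 3·tan(x)   ⇒   f'(x) = 3·tan(x)^2 + 3
  g(x) = sin(x)   ⇒   g'(x) = cos(x)
  lim(x→0) f'(x)/g'(x) = lim(x→0) (3·tan(x)^2 + 3)/(cos(x))
  = 3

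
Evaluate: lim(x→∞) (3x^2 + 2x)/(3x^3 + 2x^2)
This is an ∞/∞ indeterminate form.

Apply L'Hôpital's rule: differentiate numerator and denominator separately.
  f(x) = 3·x^2 + 2·x   ⇒   f'(x) = 6·x + 2
  g(x) = 3·x^3 + 2·x^2   ⇒   g'(x) = 9·x^2 + 4·x
  lim(x→∞) f'(x)/g'(x) = lim(x→∞) (6·x + 2)/(9·x^2 + 4·x)
  = 0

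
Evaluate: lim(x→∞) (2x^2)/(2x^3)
This is an ∞/∞ indeterminate form.

Apply L'Hôpital's rule: differentiate numerator and denominator separately.
  f(x) = 2·x^2   ⇒   f'(x) = 4·x
  g(x) = 2·x^3   ⇒   g'(x) = 6·x^2
  lim(x→∞) f'(x)/g'(x) = lim(x→∞) (4·x)/(6·x^2)
  = 0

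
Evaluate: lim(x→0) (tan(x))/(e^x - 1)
This is a 0/0 indeterminate form.

Apply L'Hôpital's rule: differentiate numerator and denominator separately.
  f(x) = tan(x)   ⇒   f'(x) = tan(x)^2 + 1
  g(x) = e^(x) - 1   ⇒   g'(x) = e^(x)
  lim(x→0) f'(x)/g'(x) = lim(x→0) (tan(x)^2 + 1)/(e^(x))
  = 1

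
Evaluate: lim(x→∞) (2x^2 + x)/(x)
This is an ∞/∞ indeterminate form.

Apply L'Hôpital's rule: differentiate numerator and denominator separately.
  f(x) = 2·x^2 + x   ⇒   f'(x) = 4·x + 1
  g(x) = x   ⇒   g'(x) = 1
  lim(x→∞) f'(x)/g'(x) = lim(x→∞) (4·x + 1)/(1)
  = ∞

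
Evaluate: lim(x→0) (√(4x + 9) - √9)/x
This is a standard limit.

Factor or rationalize the expression:
  lim(x→0) (√(4x + 9) - √9)/x = 2/3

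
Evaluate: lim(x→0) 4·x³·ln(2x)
This is a 0·∞ indeterminate form.

Rewrite 0·∞ as a quotient (0/0 or ∞/∞ form), then apply L'Hôpital's rule:
  lim(x→0) 4·x³·ln(2x) = 0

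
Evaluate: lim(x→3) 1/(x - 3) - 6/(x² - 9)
This is an ∞-∞ indeterminate form.

Combine fractions or rationalize to convert ∞-∞ to 0/0 form:
  lim(x→3) 1/(x - 3) - 6/(x² - 9) = 1/6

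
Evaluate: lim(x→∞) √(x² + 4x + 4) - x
This is an ∞-∞ indeterminate form.

Combine fractions or rationalize to convert ∞-∞ to 0/0 form:
  lim(x→∞) √(x² + 4x + 4) - x = 2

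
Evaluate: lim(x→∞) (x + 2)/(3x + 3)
This is an ∞/∞ indeterminate form.

Apply L'Hôpital's rule: differentiate numerator and denominator separately.
  f(x) = x + 2   ⇒   f'(x) = 1
  g(x) = 3·x + 3   ⇒   g'(x) = 3
  lim(x→∞) f'(x)/g'(x) = lim(x→∞) (1)/(3)
  = 1/3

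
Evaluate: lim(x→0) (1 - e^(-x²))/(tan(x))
This is a 0/0 indeterminate form.

Apply L'Hôpital's rule: differentiate numerator and denominator separately.
  f(x) = 1 - e^(-x^2)   ⇒   f'(x) = 2·x·e^(-x^2)
  g(x) = tan(x)   ⇒   g'(x) = tan(x)^2 + 1
  lim(x→0) f'(x)/g'(x) = lim(x→0) (2·x·e^(-x^2))/(tan(x)^2 + 1)
  = 0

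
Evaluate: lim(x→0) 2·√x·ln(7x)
This is a 0·∞ indeterminate form.

Rewrite 0·∞ as a quotient (0/0 or ∞/∞ form), then apply L'Hôpital's rule:
  lim(x→0) 2·√x·ln(7x) = 0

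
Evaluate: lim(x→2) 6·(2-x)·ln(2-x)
This is a 0·∞ indeterminate form.

Rewrite 0·∞ as a quotient (0/0 or ∞/∞ form), then apply L'Hôpital's rule:
  lim(x→2) 6·(2-x)·ln(2-x) = 0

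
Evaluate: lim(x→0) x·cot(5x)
This is a 0·∞ indeterminate form.

Rewrite 0·∞ as a quotient (0/0 or ∞/∞ form), then apply L'Hôpital's rule:
  lim(x→0) x·cot(5x) = 1/5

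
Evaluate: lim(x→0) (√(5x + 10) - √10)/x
This is a standard limit.

Factor or rationalize the expression:
  lim(x→0) (√(5x + 10) - √10)/x = sqrt(10)/4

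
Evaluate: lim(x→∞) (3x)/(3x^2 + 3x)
This is an ∞/∞ indeterminate form.

Apply L'Hôpital's rule: differentiate numerator and denominator separately.
  f(x) = 3·x   ⇒   f'(x) = 3
  g(x) = 3·x^2 + 3·x   ⇒   g'(x) = 6·x + 3
  lim(x→∞) f'(x)/g'(x) = lim(x→∞) (3)/(6·x + 3)
  = 0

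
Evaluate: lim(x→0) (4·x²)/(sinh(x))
This is a 0/0 indeterminate form.

Apply L'Hôpital's rule: differentiate numerator and denominator separately.
  f(x) = 4·x^2   ⇒   f'(x) = 8·x
  g(x) = sinh(x)   ⇒   g'(x) = cosh(x)
  lim(x→0) f'(x)/g'(x) = lim(x→0) (8·x)/(cosh(x))
  = 0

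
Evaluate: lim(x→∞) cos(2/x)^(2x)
This is an exponential indeterminate form.

For exponential indeterminate forms, take the natural log:
  Let L = lim(x→∞) cos(2/x)^(2x)
  Then ln(L) = lim(x→∞) [exponent × ln(base)]
  Evaluate using L'Hôpital or standard limits, then exponentiate.
  L = 1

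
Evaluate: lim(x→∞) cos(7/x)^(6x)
This is an exponential indeterminate form.

For exponential indeterminate forms, take the natural log:
  Let L = lim(x→∞) cos(7/x)^(6x)
  Then ln(L) = lim(x→∞) [exponent × ln(base)]
  Evaluate using L'Hôpital or standard limits, then exponentiate.
  L = 1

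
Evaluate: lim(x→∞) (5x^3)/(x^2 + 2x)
This is an ∞/∞ indeterminate form.

Apply L'Hôpital's rule: differentiate numerator and denominator separately.
  f(x) = 5·x^3   ⇒   f'(x) = 15·x^2
  g(x) = x^2 + 2·x   ⇒   g'(x) = 2·x + 2
  lim(x→∞) f'(x)/g'(x) = lim(x→∞) (15·x^2)/(2·x + 2)
  = ∞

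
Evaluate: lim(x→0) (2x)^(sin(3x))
This is an exponential indeterminate form.

For exponential indeterminate forms, take the natural log:
  Let L = lim(x→0) (2x)^(sin(3x))
  Then ln(L) = lim(x→0) [exponent × ln(base)]
  Evaluate using L'Hôpital or standard limits, then exponentiate.
  L = 1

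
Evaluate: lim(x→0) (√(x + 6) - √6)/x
This is a standard limit.

Factor or rationalize the expression:
  lim(x→0) (√(x + 6) - √6)/x = sqrt(6)/12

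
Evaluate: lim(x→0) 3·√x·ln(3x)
This is a 0·∞ indeterminate form.

Rewrite 0·∞ as a quotient (0/0 or ∞/∞ form), then apply L'Hôpital's rule:
  lim(x→0) 3·√x·ln(3x) = 0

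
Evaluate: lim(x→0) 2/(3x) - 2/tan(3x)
This is an ∞-∞ indeterminate form.

Combine fractions or rationalize to convert ∞-∞ to 0/0 form:
  lim(x→0) 2/(3x) - 2/tan(3x) = 0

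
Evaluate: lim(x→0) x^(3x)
This is an exponential indeterminate form.

For exponential indeterminate forms, take the natural log:
  Let L = lim(x→0) x^(3x)
  Then ln(L) = lim(x→0) [exponent × ln(base)]
  Evaluate using L'Hôpital or standard limits, then exponentiate.
  L = 1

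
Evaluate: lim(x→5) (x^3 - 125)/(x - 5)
This is a standard limit.

Factor or rationalize the expression:
  lim(x→5) (x^3 - 125)/(x - 5) = 75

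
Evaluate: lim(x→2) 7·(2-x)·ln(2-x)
This is a 0·∞ indeterminate form.

Rewrite 0·∞ as a quotient (0/0 or ∞/∞ form), then apply L'Hôpital's rule:
  lim(x→2) 7·(2-x)·ln(2-x) = 0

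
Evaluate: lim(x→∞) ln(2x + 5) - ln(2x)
This is an ∞-∞ indeterminate form.

Combine fractions or rationalize to convert ∞-∞ to 0/0 form:
  lim(x→∞) ln(2x + 5) - ln(2x) = 0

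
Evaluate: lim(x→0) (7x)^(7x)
This is an exponential indeterminate form.

For exponential indeterminate forms, take the natural log:
  Let L = lim(x→0) (7x)^(7x)
  Then ln(L) = lim(x→0) [exponent × ln(base)]
  Evaluate using L'Hôpital or standard limits, then exponentiate.
  L = 1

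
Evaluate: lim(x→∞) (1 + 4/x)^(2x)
This is an exponential indeterminate form.

For exponential indeterminate forms, take the natural log:
  Let L = lim(x→∞) (1 + 4/x)^(2x)
  Then ln(L) = lim(x→∞) [exponent × ln(base)]
  Evaluate using L'Hôpital or standard limits, then exponentiate.
  L = e^(8)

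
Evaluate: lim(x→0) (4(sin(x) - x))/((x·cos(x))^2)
This is a 0/0 indeterminate form.

Apply L'Hôpital's rule: differentiate numerator and denominator separately.
  f(x) = -4·x + 4·sin(x)   ⇒   f'(x) = 4·cos(x) - 4
  g(x) = x^2·cos(x)^2   ⇒   g'(x) = -2·x^2·sin(x)·cos(x) + 2·x·cos(x)^2
  lim(x→0) f'(x)/g'(x) = lim(x→0) (4·cos(x) - 4)/(-2·x^2·sin(x)·cos(x) + 2·x·cos(x)^2)
  = 0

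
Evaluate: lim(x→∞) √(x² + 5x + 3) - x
This is an ∞-∞ indeterminate form.

Combine fractions or rationalize to convert ∞-∞ to 0/0 form:
  lim(x→∞) √(x² + 5x + 3) - x = 5/2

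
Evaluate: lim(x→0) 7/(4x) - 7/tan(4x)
This is an ∞-∞ indeterminate form.

Combine fractions or rationalize to convert ∞-∞ to 0/0 form:
  lim(x→0) 7/(4x) - 7/tan(4x) = 0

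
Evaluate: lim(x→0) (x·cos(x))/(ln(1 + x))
This is a 0/0 indeterminate form.

Apply L'Hôpital's rule: differentiate numerator and denominator separately.
  f(x) = x·cos(x)   ⇒   f'(x) = -x·sin(x) + cos(x)
  g(x) = ln(x + 1)   ⇒   g'(x) = 1/(x + 1)
  lim(x→0) f'(x)/g'(x) = lim(x→0) (-x·sin(x) + cos(x))/(1/(x + 1))
  = 1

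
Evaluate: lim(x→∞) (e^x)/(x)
This is an ∞/∞ indeterminate form.

Apply L'Hôpital's rule: differentiate numerator and denominator separately.
  f(x) = e^(x)   ⇒   f'(x) = e^(x)
  g(x) = x   ⇒   g'(x) = 1
  lim(x→∞) f'(x)/g'(x) = lim(x→∞) (e^(x))/(1)
  = ∞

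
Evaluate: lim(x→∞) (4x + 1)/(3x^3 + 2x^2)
This is an ∞/∞ indeterminate form.

Apply L'Hôpital's rule: differentiate numerator and denominator separately.
  f(x) = 4·x + 1   ⇒   f'(x) = 4
  g(x) = 3·x^3 + 2·x^2   ⇒   g'(x) = 9·x^2 + 4·x
  lim(x→∞) f'(x)/g'(x) = lim(x→∞) (4)/(9·x^2 + 4·x)
  = 0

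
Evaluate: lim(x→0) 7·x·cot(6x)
This is a 0·∞ indeterminate form.

Rewrite 0·∞ as a quotient (0/0 or ∞/∞ form), then apply L'Hôpital's rule:
  lim(x→0) 7·x·cot(6x) = 7/6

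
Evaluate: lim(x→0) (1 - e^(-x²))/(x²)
This is a 0/0 indeterminate form.

Apply L'Hôpital's rule: differentiate numerator and denominator separately.
  f(x) = 1 - e^(-x^2)   ⇒   f'(x) = 2·x·e^(-x^2)
  g(x) = x^2   ⇒   g'(x) = 2·x
  lim(x→0) f'(x)/g'(x) = lim(x→0) (2·x·e^(-x^2))/(2·x)
  = 1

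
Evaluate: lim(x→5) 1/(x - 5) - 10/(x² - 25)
This is an ∞-∞ indeterminate form.

Combine fractions or rationalize to convert ∞-∞ to 0/0 form:
  lim(x→5) 1/(x - 5) - 10/(x² - 25) = 1/10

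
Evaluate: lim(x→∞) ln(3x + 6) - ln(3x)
This is an ∞-∞ indeterminate form.

Combine fractions or rationalize to convert ∞-∞ to 0/0 form:
  lim(x→∞) ln(3x + 6) - ln(3x) = 0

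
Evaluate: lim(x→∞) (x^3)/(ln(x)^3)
This is an ∞/∞ indeterminate form.

Apply L'Hôpital's rule: differentiate numerator and denominator separately.
  f(x) = x^3   ⇒   f'(x) = 3·x^2
  g(x) = ln(x)^3   ⇒   g'(x) = 3·ln(x)^2/x
  lim(x→∞) f'(x)/g'(x) = lim(x→∞) (3·x^2)/(3·ln(x)^2/x)
  = ∞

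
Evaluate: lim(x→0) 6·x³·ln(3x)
This is a 0·∞ indeterminate form.

Rewrite 0·∞ as a quotient (0/0 or ∞/∞ form), then apply L'Hôpital's rule:
  lim(x→0) 6·x³·ln(3x) = 0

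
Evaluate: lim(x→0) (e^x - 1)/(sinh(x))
This is a 0/0 indeterminate form.

Apply L'Hôpital's rule: differentiate numerator and denominator separately.
  f(x) = e^(x) - 1   ⇒   f'(x) = e^(x)
  g(x) = sinh(x)   ⇒   g'(x) = cosh(x)
  lim(x→0) f'(x)/g'(x) = lim(x→0) (e^(x))/(cosh(x))
  = 1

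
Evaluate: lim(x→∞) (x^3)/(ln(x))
This is an ∞/∞ indeterminate form.

Apply L'Hôpital's rule: differentiate numerator and denominator separately.
  f(x) = x^3   ⇒   f'(x) = 3·x^2
  g(x) = ln(x)   ⇒   g'(x) = 1/x
  lim(x→∞) f'(x)/g'(x) = lim(x→∞) (3·x^2)/(1/x)
  = ∞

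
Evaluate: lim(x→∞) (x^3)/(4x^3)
This is an ∞/∞ indeterminate form.

Apply L'Hôpital's rule: differentiate numerator and denominator separately.
  f(x) = x^3   ⇒   f'(x) = 3·x^2
  g(x) = 4·x^3   ⇒   g'(x) = 12·x^2
  lim(x→∞) f'(x)/g'(x) = lim(x→∞) (3·x^2)/(12·x^2)
  = 1/4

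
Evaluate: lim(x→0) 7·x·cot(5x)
This is a 0·∞ indeterminate form.

Rewrite 0·∞ as a quotient (0/0 or ∞/∞ form), then apply L'Hôpital's rule:
  lim(x→0) 7·x·cot(5x) = 7/5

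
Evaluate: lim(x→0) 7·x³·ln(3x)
This is a 0·∞ indeterminate form.

Rewrite 0·∞ as a quotient (0/0 or ∞/∞ form), then apply L'Hôpital's rule:
  lim(x→0) 7·x³·ln(3x) = 0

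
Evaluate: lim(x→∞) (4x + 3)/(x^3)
This is an ∞/∞ indeterminate form.

Apply L'Hôpital's rule: differentiate numerator and denominator separately.
  f(x) = 4·x + 3   ⇒   f'(x) = 4
  g(x) = x^3   ⇒   g'(x) = 3·x^2
  lim(x→∞) f'(x)/g'(x) = lim(x→∞) (4)/(3·x^2)
  = 0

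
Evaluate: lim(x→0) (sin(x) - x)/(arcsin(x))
This is a 0/0 indeterminate form.

Apply L'Hôpital's rule: differentiate numerator and denominator separately.
  f(x) = -x + sin(x)   ⇒   f'(x) = cos(x) - 1
  g(x) = asin(x)   ⇒   g'(x) = 1/sqrt(1 - x^2)
  lim(x→0) f'(x)/g'(x) = lim(x→0) (cos(x) - 1)/(1/sqrt(1 - x^2))
  = 0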